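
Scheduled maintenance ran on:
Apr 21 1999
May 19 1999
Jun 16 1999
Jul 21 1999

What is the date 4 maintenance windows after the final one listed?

These are Wednesdays at 28- or 35-day spacing (28, 28, 35).
The pattern: 3rd Wednesday of the month.
August 1999 — 3rd Wednesday is Aug 18 1999.
3rd Wednesday of September 1999: Sep 15 1999.
October 1999 — 3rd Wednesday is Oct 20 1999.
3rd Wednesday of November 1999: Nov 17 1999.

Nov 17 1999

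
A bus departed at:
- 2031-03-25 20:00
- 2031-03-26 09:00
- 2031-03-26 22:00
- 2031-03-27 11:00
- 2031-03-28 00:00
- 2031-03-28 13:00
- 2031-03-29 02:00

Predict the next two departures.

Gaps: 13, 13, 13, 13, 13, 13 hours — each event is 13 hours after the previous one.
2031-03-29 02:00 + 13 h = 2031-03-29 15:00.
2031-03-29 15:00 + 13 h = 2031-03-30 04:00.

2031-03-29 15:00, 2031-03-30 04:00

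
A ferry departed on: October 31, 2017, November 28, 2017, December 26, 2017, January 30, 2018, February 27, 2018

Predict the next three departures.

All Tuesdays; the gaps (28, 28, 35, 28) vary with month length.
This is the last Tuesday of each month.
Last Tuesday of March 2018: March 27, 2018.
April 2018 ends with Tuesday April 24, 2018.
Last Tuesday of May 2018: May 29, 2018.

March 27, 2018; April 24, 2018; May 29, 2018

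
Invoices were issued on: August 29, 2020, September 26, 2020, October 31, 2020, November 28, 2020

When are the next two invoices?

December 26, 2020; January 30, 2021

These are Saturdays with 28, 35, 28-day gaps.
Each is the final Saturday of its month — August 29, 2020 is past the 28th, so '4th Saturday' doesn't fit.
December 2020 ends with Saturday December 26, 2020.
January 2021 ends with Saturday January 30, 2021.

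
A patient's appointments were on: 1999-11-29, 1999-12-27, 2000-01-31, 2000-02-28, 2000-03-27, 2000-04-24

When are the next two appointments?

2000-05-29, 2000-06-26

All Mondays; the gaps (28, 35, 28, 28, 28) vary with month length.
This is the last Monday of each month.
Last Monday of May 2000: 2000-05-29.
June 2000 ends with Monday 2000-06-26.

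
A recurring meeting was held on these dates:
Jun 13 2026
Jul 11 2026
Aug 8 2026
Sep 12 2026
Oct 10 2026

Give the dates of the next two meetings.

All dates are Saturdays, 28, 28, 35, 28 days apart.
Specifically, the 2nd Saturday of each month.
2nd Saturday of November 2026: Nov 14 2026.
2nd Saturday of December 2026: Dec 12 2026.

Nov 14 2026, Dec 12 2026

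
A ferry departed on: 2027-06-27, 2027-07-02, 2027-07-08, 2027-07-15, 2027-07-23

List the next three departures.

2027-08-01, 2027-08-11, 2027-08-22

Gaps: 5, 6, 7, 8 days — each gap is 1 larger than the previous one.
Next gap: 9 days. 2027-07-23 + 9 days = 2027-08-01.
Next gap: 10 days. 2027-08-01 + 10 days = 2027-08-11.
Next gap: 11 days. 2027-08-11 + 11 days = 2027-08-22.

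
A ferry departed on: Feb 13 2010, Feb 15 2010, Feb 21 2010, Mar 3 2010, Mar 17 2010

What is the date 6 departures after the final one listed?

The spacing grows by 4 each time: 2, 6, 10, 14 days.
Next gap: 18 days. Mar 17 2010 + 18 days = Apr 4 2010.
Next gap: 22 days. Apr 4 2010 + 22 days = Apr 26 2010.
Next gap: 26 days. Apr 26 2010 + 26 days = May 22 2010.
Next gap: 30 days. May 22 2010 + 30 days = Jun 21 2010.
Next gap: 34 days. Jun 21 2010 + 34 days = Jul 25 2010.
Next gap: 38 days. Jul 25 2010 + 38 days = Sep 1 2010.

Sep 1 2010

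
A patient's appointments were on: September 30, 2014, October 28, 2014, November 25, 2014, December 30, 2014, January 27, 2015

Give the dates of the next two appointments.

These are Tuesdays with 28, 28, 35, 28-day gaps.
Each is the final Tuesday of its month — September 30, 2014 is past the 28th, so '4th Tuesday' doesn't fit.
Last Tuesday of February 2015: February 24, 2015.
March 2015 ends with Tuesday March 31, 2015.

February 24, 2015; March 31, 2015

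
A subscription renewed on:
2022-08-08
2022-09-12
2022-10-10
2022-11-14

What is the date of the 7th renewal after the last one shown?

Gaps: 35, 28, 35 days — a mix of 28 and 35. Every date is a Monday.
Each is the 2nd Monday of its month.
December 2022 — 2nd Monday is 2022-12-12.
January 2023 — 2nd Monday is 2023-01-09.
February 2023 — 2nd Monday is 2023-02-13.
2nd Monday of March 2023: 2023-03-13.
2nd Monday of April 2023: 2023-04-10.
May 2023 — 2nd Monday is 2023-05-08.
June 2023 — 2nd Monday is 2023-06-12.

2023-06-12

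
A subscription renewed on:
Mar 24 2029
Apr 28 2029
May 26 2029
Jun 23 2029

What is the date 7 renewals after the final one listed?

These are Saturdays at 28- or 35-day spacing (35, 28, 28).
The pattern: 4th Saturday of the month.
July 2029 — 4th Saturday is Jul 28 2029.
4th Saturday of August 2029: Aug 25 2029.
September 2029 — 4th Saturday is Sep 22 2029.
October 2029 — 4th Saturday is Oct 27 2029.
November 2029 — 4th Saturday is Nov 24 2029.
4th Saturday of December 2029: Dec 22 2029.
January 2030 — 4th Saturday is Jan 26 2030.

Jan 26 2030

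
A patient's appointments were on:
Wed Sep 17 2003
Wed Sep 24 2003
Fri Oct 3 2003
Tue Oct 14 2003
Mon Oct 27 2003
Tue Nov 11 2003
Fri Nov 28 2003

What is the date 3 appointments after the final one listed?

Fri Jan 30 2004

Gaps: 7, 9, 11, 13, 15, 17 days — each gap is 2 larger than the previous one.
Next gap: 19 days. Fri Nov 28 2003 + 19 days = Wed Dec 17 2003.
Next gap: 21 days. Wed Dec 17 2003 + 21 days = Wed Jan 7 2004.
Next gap: 23 days. Wed Jan 7 2004 + 23 days = Fri Jan 30 2004.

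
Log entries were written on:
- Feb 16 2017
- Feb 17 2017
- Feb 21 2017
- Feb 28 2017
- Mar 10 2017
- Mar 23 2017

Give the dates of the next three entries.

Apr 8 2017, Apr 27 2017, May 19 2017

Gaps: 1, 4, 7, 10, 13 days — each gap is 3 larger than the previous one.
Next gap: 16 days. Mar 23 2017 + 16 days = Apr 8 2017.
Next gap: 19 days. Apr 8 2017 + 19 days = Apr 27 2017.
Next gap: 22 days. Apr 27 2017 + 22 days = May 19 2017.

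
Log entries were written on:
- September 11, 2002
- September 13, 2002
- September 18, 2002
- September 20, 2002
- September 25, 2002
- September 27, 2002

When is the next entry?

October 2, 2002

Gaps: 2, 5, 2, 5, 2 days — not constant, but cyclic with period 2.
The events fall on every Wednesday and Friday.
The following Wednesday is October 2, 2002.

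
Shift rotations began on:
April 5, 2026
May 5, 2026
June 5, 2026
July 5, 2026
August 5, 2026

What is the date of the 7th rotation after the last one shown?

Each date is the 5th; the gaps (30, 31, 30, 31) track the month lengths.
The rule is the 5th of each month.
September 2026: September 5, 2026.
October 2026: October 5, 2026.
Next: November 2026 → November 5, 2026.
Next: December 2026 → December 5, 2026.
January 2027: January 5, 2027.
Next: February 2027 → February 5, 2027.
March 2027: March 5, 2027.

March 5, 2027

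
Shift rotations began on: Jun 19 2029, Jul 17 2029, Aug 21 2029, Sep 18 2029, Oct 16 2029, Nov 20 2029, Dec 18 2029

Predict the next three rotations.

Jan 15 2030, Feb 19 2030, Mar 19 2030

All dates are Tuesdays, 28, 35, 28, 28, 35, 28 days apart.
Specifically, the 3rd Tuesday of each month.
January 2030 — 3rd Tuesday is Jan 15 2030.
February 2030 — 3rd Tuesday is Feb 19 2030.
3rd Tuesday of March 2030: Mar 19 2030.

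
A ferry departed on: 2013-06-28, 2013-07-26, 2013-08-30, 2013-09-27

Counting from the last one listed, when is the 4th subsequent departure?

These are Fridays with 28, 35, 28-day gaps.
Each is the final Friday of its month — 2013-08-30 is past the 28th, so '4th Friday' doesn't fit.
October 2013 ends with Friday 2013-10-25.
Last Friday of November 2013: 2013-11-29.
December 2013 ends with Friday 2013-12-27.
Last Friday of January 2014: 2014-01-31.

2014-01-31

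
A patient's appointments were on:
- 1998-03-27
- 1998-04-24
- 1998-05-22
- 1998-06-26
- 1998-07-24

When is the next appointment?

1998-08-28

These are Fridays at 28- or 35-day spacing (28, 28, 35, 28).
The pattern: 4th Friday of the month.
August 1998 — 4th Friday is 1998-08-28.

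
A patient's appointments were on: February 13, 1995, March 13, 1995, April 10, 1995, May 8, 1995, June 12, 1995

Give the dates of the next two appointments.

July 10, 1995; August 14, 1995

Gaps: 28, 28, 28, 35 days — a mix of 28 and 35. Every date is a Monday.
Each is the 2nd Monday of its month.
July 1995 — 2nd Monday is July 10, 1995.
2nd Monday of August 1995: August 14, 1995.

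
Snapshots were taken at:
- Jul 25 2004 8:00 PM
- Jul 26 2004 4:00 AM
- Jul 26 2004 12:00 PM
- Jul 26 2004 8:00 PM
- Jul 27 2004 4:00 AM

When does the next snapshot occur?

Jul 27 2004 12:00 PM

Gaps: 8, 8, 8, 8 hours — each event is 8 hours after the previous one.
Jul 27 2004 4:00 AM + 8 h = Jul 27 2004 12:00 PM.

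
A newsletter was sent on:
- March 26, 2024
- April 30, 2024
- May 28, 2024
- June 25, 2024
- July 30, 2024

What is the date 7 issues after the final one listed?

February 25, 2025

All Tuesdays; the gaps (35, 28, 28, 35) vary with month length.
This is the last Tuesday of each month.
Last Tuesday of August 2024: August 27, 2024.
September 2024 ends with Tuesday September 24, 2024.
October 2024 ends with Tuesday October 29, 2024.
Last Tuesday of November 2024: November 26, 2024.
December 2024 ends with Tuesday December 31, 2024.
Last Tuesday of January 2025: January 28, 2025.
Last Tuesday of February 2025: February 25, 2025.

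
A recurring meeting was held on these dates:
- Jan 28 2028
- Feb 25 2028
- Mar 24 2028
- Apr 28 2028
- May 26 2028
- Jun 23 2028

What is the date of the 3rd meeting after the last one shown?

Sep 22 2028

Gaps: 28, 28, 35, 28, 28 days — a mix of 28 and 35. Every date is a Friday.
Each is the 4th Friday of its month.
4th Friday of July 2028: Jul 28 2028.
4th Friday of August 2028: Aug 25 2028.
September 2028 — 4th Friday is Sep 22 2028.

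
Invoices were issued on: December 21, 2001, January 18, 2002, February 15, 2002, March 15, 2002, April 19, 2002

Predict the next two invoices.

All dates are Fridays, 28, 28, 28, 35 days apart.
Specifically, the 3rd Friday of each month.
May 2002 — 3rd Friday is May 17, 2002.
June 2002 — 3rd Friday is June 21, 2002.

May 17, 2002; June 21, 2002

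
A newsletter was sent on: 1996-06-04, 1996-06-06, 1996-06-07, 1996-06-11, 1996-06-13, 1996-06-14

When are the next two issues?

1996-06-18, 1996-06-20

Gaps: 2, 1, 4, 2, 1 days — not constant, but cyclic with period 3.
The events fall on every Tuesday, Thursday and Friday.
The following Tuesday is 1996-06-18.
Next Thursday: 1996-06-20.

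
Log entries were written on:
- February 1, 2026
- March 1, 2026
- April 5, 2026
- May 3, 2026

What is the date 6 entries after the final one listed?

All dates are Sundays, 28, 35, 28 days apart.
Specifically, the 1st Sunday of each month.
June 2026 — 1st Sunday is June 7, 2026.
1st Sunday of July 2026: July 5, 2026.
August 2026 — 1st Sunday is August 2, 2026.
1st Sunday of September 2026: September 6, 2026.
October 2026 — 1st Sunday is October 4, 2026.
1st Sunday of November 2026: November 1, 2026.

November 1, 2026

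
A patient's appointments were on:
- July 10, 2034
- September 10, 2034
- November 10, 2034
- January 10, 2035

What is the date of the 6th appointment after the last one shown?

The day-of-month is always 10 (62, 61, 61 days between events).
So this recurs on the 10th of every 2 months.
Next: March 2035 → March 10, 2035.
May 2035: May 10, 2035.
July 2035: July 10, 2035.
September 2035: September 10, 2035.
November 2035: November 10, 2035.
January 2036: January 10, 2036.

January 10, 2036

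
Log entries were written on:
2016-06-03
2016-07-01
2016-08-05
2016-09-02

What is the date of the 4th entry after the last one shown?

2017-01-06

Gaps: 28, 35, 28 days — a mix of 28 and 35. Every date is a Friday.
Each is the 1st Friday of its month.
October 2016 — 1st Friday is 2016-10-07.
1st Friday of November 2016: 2016-11-04.
1st Friday of December 2016: 2016-12-02.
1st Friday of January 2017: 2017-01-06.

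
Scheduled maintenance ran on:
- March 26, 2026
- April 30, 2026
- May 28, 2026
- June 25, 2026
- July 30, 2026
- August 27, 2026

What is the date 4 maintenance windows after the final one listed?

December 31, 2026

Every date is a Thursday; gaps 35, 28, 28, 35, 28 days.
Each is the last Thursday of its month (at least one falls on the 29th or later, ruling out '4th Thursday').
Last Thursday of September 2026: September 24, 2026.
Last Thursday of October 2026: October 29, 2026.
Last Thursday of November 2026: November 26, 2026.
December 2026 ends with Thursday December 31, 2026.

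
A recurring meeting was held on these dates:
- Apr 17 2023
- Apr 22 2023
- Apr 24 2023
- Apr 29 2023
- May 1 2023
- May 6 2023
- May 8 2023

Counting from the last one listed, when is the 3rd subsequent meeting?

Gaps: 5, 2, 5, 2, 5, 2 days — not constant, but cyclic with period 2.
The events fall on every Monday and Saturday.
Next Saturday: May 13 2023.
Next Monday: May 15 2023.
The following Saturday is May 20 2023.

May 20 2023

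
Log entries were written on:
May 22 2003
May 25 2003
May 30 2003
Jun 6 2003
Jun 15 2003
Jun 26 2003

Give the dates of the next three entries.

Jul 9 2003, Jul 24 2003, Aug 10 2003

The spacing grows by 2 each time: 3, 5, 7, 9, 11 days.
Next gap: 13 days. Jun 26 2003 + 13 days = Jul 9 2003.
Next gap: 15 days. Jul 9 2003 + 15 days = Jul 24 2003.
Next gap: 17 days. Jul 24 2003 + 17 days = Aug 10 2003.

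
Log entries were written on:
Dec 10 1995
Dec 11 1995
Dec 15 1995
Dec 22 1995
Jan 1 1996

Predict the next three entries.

Jan 14 1996, Jan 30 1996, Feb 18 1996

The spacing grows by 3 each time: 1, 4, 7, 10 days.
Next gap: 13 days. Jan 1 1996 + 13 days = Jan 14 1996.
Next gap: 16 days. Jan 14 1996 + 16 days = Jan 30 1996.
Next gap: 19 days. Jan 30 1996 + 19 days = Feb 18 1996.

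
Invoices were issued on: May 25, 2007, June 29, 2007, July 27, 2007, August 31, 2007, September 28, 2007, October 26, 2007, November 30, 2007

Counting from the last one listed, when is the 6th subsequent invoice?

Every date is a Friday; gaps 35, 28, 35, 28, 28, 35 days.
Each is the last Friday of its month (at least one falls on the 29th or later, ruling out '4th Friday').
Last Friday of December 2007: December 28, 2007.
Last Friday of January 2008: January 25, 2008.
Last Friday of February 2008: February 29, 2008.
March 2008 ends with Friday March 28, 2008.
April 2008 ends with Friday April 25, 2008.
Last Friday of May 2008: May 30, 2008.

May 30, 2008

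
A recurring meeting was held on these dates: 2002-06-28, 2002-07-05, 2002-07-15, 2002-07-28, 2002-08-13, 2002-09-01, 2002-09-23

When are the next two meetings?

The spacing grows by 3 each time: 7, 10, 13, 16, 19, 22 days.
Next gap: 25 days. 2002-09-23 + 25 days = 2002-10-18.
Next gap: 28 days. 2002-10-18 + 28 days = 2002-11-15.

2002-10-18, 2002-11-15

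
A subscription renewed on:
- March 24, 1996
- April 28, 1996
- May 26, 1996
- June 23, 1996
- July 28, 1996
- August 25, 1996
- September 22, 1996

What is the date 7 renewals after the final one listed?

April 27, 1997

All dates are Sundays, 35, 28, 28, 35, 28, 28 days apart.
Specifically, the 4th Sunday of each month.
4th Sunday of October 1996: October 27, 1996.
November 1996 — 4th Sunday is November 24, 1996.
4th Sunday of December 1996: December 22, 1996.
January 1997 — 4th Sunday is January 26, 1997.
4th Sunday of February 1997: February 23, 1997.
March 1997 — 4th Sunday is March 23, 1997.
April 1997 — 4th Sunday is April 27, 1997.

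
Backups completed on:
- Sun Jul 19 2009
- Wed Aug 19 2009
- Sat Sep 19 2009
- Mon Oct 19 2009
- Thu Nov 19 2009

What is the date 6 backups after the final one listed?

Wed May 19 2010

Gaps: 31, 31, 30, 31 days — not constant. Every event is on the 19th of the month.
Pattern: the 19th of each month.
December 2009: Sat Dec 19 2009.
January 2010: Tue Jan 19 2010.
February 2010: Fri Feb 19 2010.
Next: March 2010 → Fri Mar 19 2010.
Next: April 2010 → Mon Apr 19 2010.
Next: May 2010 → Wed May 19 2010.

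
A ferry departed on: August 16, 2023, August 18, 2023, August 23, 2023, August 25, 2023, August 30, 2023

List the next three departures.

The gap pattern 2, 5, 2, 5 repeats every 2 events.
These are the Wednesdays and Fridays of each week.
Next Friday: September 1, 2023.
The following Wednesday is September 6, 2023.
Next Friday: September 8, 2023.

September 1, 2023; September 6, 2023; September 8, 2023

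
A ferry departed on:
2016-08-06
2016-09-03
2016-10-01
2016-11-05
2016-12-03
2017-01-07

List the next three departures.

Gaps: 28, 28, 35, 28, 35 days — a mix of 28 and 35. Every date is a Saturday.
Each is the 1st Saturday of its month.
February 2017 — 1st Saturday is 2017-02-04.
March 2017 — 1st Saturday is 2017-03-04.
April 2017 — 1st Saturday is 2017-04-01.

2017-02-04, 2017-03-04, 2017-04-01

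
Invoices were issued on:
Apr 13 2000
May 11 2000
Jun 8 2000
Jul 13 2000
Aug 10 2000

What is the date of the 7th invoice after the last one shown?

These are Thursdays at 28- or 35-day spacing (28, 28, 35, 28).
The pattern: 2nd Thursday of the month.
September 2000 — 2nd Thursday is Sep 14 2000.
October 2000 — 2nd Thursday is Oct 12 2000.
2nd Thursday of November 2000: Nov 9 2000.
2nd Thursday of December 2000: Dec 14 2000.
2nd Thursday of January 2001: Jan 11 2001.
February 2001 — 2nd Thursday is Feb 8 2001.
2nd Thursday of March 2001: Mar 8 2001.

Mar 8 2001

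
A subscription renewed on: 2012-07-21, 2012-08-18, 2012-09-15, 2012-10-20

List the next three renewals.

Gaps: 28, 28, 35 days — a mix of 28 and 35. Every date is a Saturday.
Each is the 3rd Saturday of its month.
3rd Saturday of November 2012: 2012-11-17.
3rd Saturday of December 2012: 2012-12-15.
January 2013 — 3rd Saturday is 2013-01-19.

2012-11-17, 2012-12-15, 2013-01-19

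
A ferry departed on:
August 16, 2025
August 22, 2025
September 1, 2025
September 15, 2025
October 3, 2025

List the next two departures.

October 25, 2025; November 20, 2025

The spacing grows by 4 each time: 6, 10, 14, 18 days.
Next gap: 22 days. October 3, 2025 + 22 days = October 25, 2025.
Next gap: 26 days. October 25, 2025 + 26 days = November 20, 2025.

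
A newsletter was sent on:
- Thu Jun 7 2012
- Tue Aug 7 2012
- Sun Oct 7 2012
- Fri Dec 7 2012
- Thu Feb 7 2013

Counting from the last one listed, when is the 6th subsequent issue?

Fri Feb 7 2014

The day-of-month is always 7 (61, 61, 61, 62 days between events).
So this recurs on the 7th of every 2 months.
April 2013: Sun Apr 7 2013.
Next: June 2013 → Fri Jun 7 2013.
Next: August 2013 → Wed Aug 7 2013.
Next: October 2013 → Mon Oct 7 2013.
Next: December 2013 → Sat Dec 7 2013.
Next: February 2014 → Fri Feb 7 2014.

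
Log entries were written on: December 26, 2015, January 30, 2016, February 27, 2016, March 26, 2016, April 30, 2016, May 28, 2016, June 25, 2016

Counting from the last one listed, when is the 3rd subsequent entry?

September 24, 2016

These are Saturdays with 35, 28, 28, 35, 28, 28-day gaps.
Each is the final Saturday of its month — January 30, 2016 is past the 28th, so '4th Saturday' doesn't fit.
July 2016 ends with Saturday July 30, 2016.
August 2016 ends with Saturday August 27, 2016.
September 2016 ends with Saturday September 24, 2016.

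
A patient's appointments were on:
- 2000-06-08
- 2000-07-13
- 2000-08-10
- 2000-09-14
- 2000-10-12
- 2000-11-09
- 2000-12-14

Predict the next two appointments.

2001-01-11, 2001-02-08

Gaps: 35, 28, 35, 28, 28, 35 days — a mix of 28 and 35. Every date is a Thursday.
Each is the 2nd Thursday of its month.
2nd Thursday of January 2001: 2001-01-11.
2nd Thursday of February 2001: 2001-02-08.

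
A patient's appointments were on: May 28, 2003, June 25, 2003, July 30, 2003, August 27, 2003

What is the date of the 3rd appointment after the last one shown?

All Wednesdays; the gaps (28, 35, 28) vary with month length.
This is the last Wednesday of each month.
Last Wednesday of September 2003: September 24, 2003.
October 2003 ends with Wednesday October 29, 2003.
November 2003 ends with Wednesday November 26, 2003.

November 26, 2003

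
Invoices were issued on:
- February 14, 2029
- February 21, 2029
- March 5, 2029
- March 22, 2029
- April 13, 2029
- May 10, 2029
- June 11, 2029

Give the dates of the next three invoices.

July 18, 2029; August 29, 2029; October 15, 2029

The spacing grows by 5 each time: 7, 12, 17, 22, 27, 32 days.
Next gap: 37 days. June 11, 2029 + 37 days = July 18, 2029.
Next gap: 42 days. July 18, 2029 + 42 days = August 29, 2029.
Next gap: 47 days. August 29, 2029 + 47 days = October 15, 2029.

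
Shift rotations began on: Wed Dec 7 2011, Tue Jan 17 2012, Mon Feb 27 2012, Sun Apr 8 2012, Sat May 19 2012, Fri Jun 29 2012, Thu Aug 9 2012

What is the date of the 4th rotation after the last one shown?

Every event comes 41 days after the last (41, 41, 41, 41, 41, 41).
Thu Aug 9 2012 + 41 days = Wed Sep 19 2012.
Wed Sep 19 2012 + 41 days = Tue Oct 30 2012.
Tue Oct 30 2012 + 41 days = Mon Dec 10 2012.
Mon Dec 10 2012 + 41 days = Sun Jan 20 2013.

Sun Jan 20 2013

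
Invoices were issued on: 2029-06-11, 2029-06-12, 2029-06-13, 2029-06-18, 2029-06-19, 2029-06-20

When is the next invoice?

Gaps: 1, 1, 5, 1, 1 days — not constant, but cyclic with period 3.
The events fall on every Monday, Tuesday and Wednesday.
Next Monday: 2029-06-25.

2029-06-25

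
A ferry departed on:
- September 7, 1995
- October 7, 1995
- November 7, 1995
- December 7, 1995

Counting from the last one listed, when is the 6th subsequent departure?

Each date is the 7th; the gaps (30, 31, 30) track the month lengths.
The rule is the 7th of each month.
January 1996: January 7, 1996.
Next: February 1996 → February 7, 1996.
March 1996: March 7, 1996.
Next: April 1996 → April 7, 1996.
Next: May 1996 → May 7, 1996.
Next: June 1996 → June 7, 1996.

June 7, 1996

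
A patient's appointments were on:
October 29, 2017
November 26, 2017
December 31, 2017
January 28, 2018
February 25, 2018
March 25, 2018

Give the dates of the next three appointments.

Every date is a Sunday; gaps 28, 35, 28, 28, 28 days.
Each is the last Sunday of its month (at least one falls on the 29th or later, ruling out '4th Sunday').
April 2018 ends with Sunday April 29, 2018.
May 2018 ends with Sunday May 27, 2018.
June 2018 ends with Sunday June 24, 2018.

April 29, 2018; May 27, 2018; June 24, 2018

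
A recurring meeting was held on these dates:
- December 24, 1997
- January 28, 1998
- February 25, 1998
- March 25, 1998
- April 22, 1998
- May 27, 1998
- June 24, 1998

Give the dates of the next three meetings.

July 22, 1998; August 26, 1998; September 23, 1998

All dates are Wednesdays, 35, 28, 28, 28, 35, 28 days apart.
Specifically, the 4th Wednesday of each month.
July 1998 — 4th Wednesday is July 22, 1998.
August 1998 — 4th Wednesday is August 26, 1998.
4th Wednesday of September 1998: September 23, 1998.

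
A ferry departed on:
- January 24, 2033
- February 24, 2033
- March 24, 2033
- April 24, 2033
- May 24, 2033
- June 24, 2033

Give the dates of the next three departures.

July 24, 2033; August 24, 2033; September 24, 2033

Gaps: 31, 28, 31, 30, 31 days — not constant. Every event is on the 24th of the month.
Pattern: the 24th of each month.
Next: July 2033 → July 24, 2033.
Next: August 2033 → August 24, 2033.
Next: September 2033 → September 24, 2033.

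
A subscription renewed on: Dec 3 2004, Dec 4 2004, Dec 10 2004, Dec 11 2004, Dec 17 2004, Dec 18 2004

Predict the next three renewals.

Dec 24 2004, Dec 25 2004, Dec 31 2004

The gap pattern 1, 6, 1, 6, 1 repeats every 2 events.
These are the Fridays and Saturdays of each week.
The following Friday is Dec 24 2004.
The following Saturday is Dec 25 2004.
The following Friday is Dec 31 2004.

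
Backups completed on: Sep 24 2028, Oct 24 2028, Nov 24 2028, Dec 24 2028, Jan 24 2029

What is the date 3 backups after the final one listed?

Apr 24 2029

Gaps: 30, 31, 30, 31 days — not constant. Every event is on the 24th of the month.
Pattern: the 24th of each month.
Next: February 2029 → Feb 24 2029.
March 2029: Mar 24 2029.
Next: April 2029 → Apr 24 2029.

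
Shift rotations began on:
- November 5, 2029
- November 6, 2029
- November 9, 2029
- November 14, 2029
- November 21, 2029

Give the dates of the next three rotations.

Gaps: 1, 3, 5, 7 days — each gap is 2 larger than the previous one.
Next gap: 9 days. November 21, 2029 + 9 days = November 30, 2029.
Next gap: 11 days. November 30, 2029 + 11 days = December 11, 2029.
Next gap: 13 days. December 11, 2029 + 13 days = December 24, 2029.

November 30, 2029; December 11, 2029; December 24, 2029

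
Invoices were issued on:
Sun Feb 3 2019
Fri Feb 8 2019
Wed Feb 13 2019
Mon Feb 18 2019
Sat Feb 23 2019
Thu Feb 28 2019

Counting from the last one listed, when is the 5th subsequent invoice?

Mon Mar 25 2019

Every event comes 5 days after the last (5, 5, 5, 5, 5).
Thu Feb 28 2019 + 5 days = Tue Mar 5 2019.
Tue Mar 5 2019 + 5 days = Sun Mar 10 2019.
Sun Mar 10 2019 + 5 days = Fri Mar 15 2019.
Fri Mar 15 2019 + 5 days = Wed Mar 20 2019.
Wed Mar 20 2019 + 5 days = Mon Mar 25 2019.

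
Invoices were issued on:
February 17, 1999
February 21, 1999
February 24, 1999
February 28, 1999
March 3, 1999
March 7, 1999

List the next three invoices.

Every event lands on a Wednesday or Sunday (gaps cycle 4, 3, 4, 3, 4).
So the schedule is: every Wednesday and Sunday.
The following Wednesday is March 10, 1999.
The following Sunday is March 14, 1999.
Next Wednesday: March 17, 1999.

March 10, 1999; March 14, 1999; March 17, 1999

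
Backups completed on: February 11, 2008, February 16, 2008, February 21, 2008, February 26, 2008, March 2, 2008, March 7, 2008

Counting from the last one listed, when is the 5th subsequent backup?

April 1, 2008

The spacing is 5, 5, 5, 5, 5 days — always 5 days.
March 7, 2008 + 5 days = March 12, 2008.
March 12, 2008 + 5 days = March 17, 2008.
March 17, 2008 + 5 days = March 22, 2008.
March 22, 2008 + 5 days = March 27, 2008.
March 27, 2008 + 5 days = April 1, 2008.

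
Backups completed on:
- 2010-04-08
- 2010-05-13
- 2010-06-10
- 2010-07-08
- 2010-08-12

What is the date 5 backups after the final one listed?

2011-01-13

These are Thursdays at 28- or 35-day spacing (35, 28, 28, 35).
The pattern: 2nd Thursday of the month.
September 2010 — 2nd Thursday is 2010-09-09.
October 2010 — 2nd Thursday is 2010-10-14.
November 2010 — 2nd Thursday is 2010-11-11.
2nd Thursday of December 2010: 2010-12-09.
January 2011 — 2nd Thursday is 2011-01-13.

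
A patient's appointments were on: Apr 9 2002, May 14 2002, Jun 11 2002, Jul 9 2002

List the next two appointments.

Aug 13 2002, Sep 10 2002

Gaps: 35, 28, 28 days — a mix of 28 and 35. Every date is a Tuesday.
Each is the 2nd Tuesday of its month.
2nd Tuesday of August 2002: Aug 13 2002.
2nd Tuesday of September 2002: Sep 10 2002.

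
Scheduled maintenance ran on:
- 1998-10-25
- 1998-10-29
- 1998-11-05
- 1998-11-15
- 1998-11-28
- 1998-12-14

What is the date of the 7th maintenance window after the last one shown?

1999-06-28

The spacing grows by 3 each time: 4, 7, 10, 13, 16 days.
Next gap: 19 days. 1998-12-14 + 19 days = 1999-01-02.
Next gap: 22 days. 1999-01-02 + 22 days = 1999-01-24.
Next gap: 25 days. 1999-01-24 + 25 days = 1999-02-18.
Next gap: 28 days. 1999-02-18 + 28 days = 1999-03-18.
Next gap: 31 days. 1999-03-18 + 31 days = 1999-04-18.
Next gap: 34 days. 1999-04-18 + 34 days = 1999-05-22.
Next gap: 37 days. 1999-05-22 + 37 days = 1999-06-28.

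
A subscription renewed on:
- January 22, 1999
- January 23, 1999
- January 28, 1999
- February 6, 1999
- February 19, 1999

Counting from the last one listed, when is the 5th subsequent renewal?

June 24, 1999

Gaps: 1, 5, 9, 13 days — each gap is 4 larger than the previous one.
Next gap: 17 days. February 19, 1999 + 17 days = March 8, 1999.
Next gap: 21 days. March 8, 1999 + 21 days = March 29, 1999.
Next gap: 25 days. March 29, 1999 + 25 days = April 23, 1999.
Next gap: 29 days. April 23, 1999 + 29 days = May 22, 1999.
Next gap: 33 days. May 22, 1999 + 33 days = June 24, 1999.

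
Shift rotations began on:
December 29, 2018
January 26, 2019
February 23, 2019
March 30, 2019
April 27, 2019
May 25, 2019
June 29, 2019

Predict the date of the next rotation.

These are Saturdays with 28, 28, 35, 28, 28, 35-day gaps.
Each is the final Saturday of its month — December 29, 2018 is past the 28th, so '4th Saturday' doesn't fit.
July 2019 ends with Saturday July 27, 2019.

July 27, 2019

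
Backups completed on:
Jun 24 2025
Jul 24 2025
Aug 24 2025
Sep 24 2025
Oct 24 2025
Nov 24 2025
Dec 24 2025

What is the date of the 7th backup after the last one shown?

The day-of-month is always 24 (30, 31, 31, 30, 31, 30 days between events).
So this recurs on the 24th of each month.
January 2026: Jan 24 2026.
Next: February 2026 → Feb 24 2026.
Next: March 2026 → Mar 24 2026.
April 2026: Apr 24 2026.
Next: May 2026 → May 24 2026.
June 2026: Jun 24 2026.
Next: July 2026 → Jul 24 2026.

Jul 24 2026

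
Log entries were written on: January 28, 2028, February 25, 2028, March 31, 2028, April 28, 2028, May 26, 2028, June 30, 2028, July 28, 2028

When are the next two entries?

August 25, 2028; September 29, 2028

All Fridays; the gaps (28, 35, 28, 28, 35, 28) vary with month length.
This is the last Friday of each month.
Last Friday of August 2028: August 25, 2028.
Last Friday of September 2028: September 29, 2028.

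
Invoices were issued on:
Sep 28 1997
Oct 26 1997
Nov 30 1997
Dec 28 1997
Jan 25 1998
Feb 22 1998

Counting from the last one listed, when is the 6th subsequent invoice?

Every date is a Sunday; gaps 28, 35, 28, 28, 28 days.
Each is the last Sunday of its month (at least one falls on the 29th or later, ruling out '4th Sunday').
Last Sunday of March 1998: Mar 29 1998.
April 1998 ends with Sunday Apr 26 1998.
May 1998 ends with Sunday May 31 1998.
June 1998 ends with Sunday Jun 28 1998.
July 1998 ends with Sunday Jul 26 1998.
August 1998 ends with Sunday Aug 30 1998.

Aug 30 1998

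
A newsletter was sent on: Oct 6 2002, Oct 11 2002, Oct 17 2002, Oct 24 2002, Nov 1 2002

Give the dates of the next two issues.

The spacing grows by 1 each time: 5, 6, 7, 8 days.
Next gap: 9 days. Nov 1 2002 + 9 days = Nov 10 2002.
Next gap: 10 days. Nov 10 2002 + 10 days = Nov 20 2002.

Nov 10 2002, Nov 20 2002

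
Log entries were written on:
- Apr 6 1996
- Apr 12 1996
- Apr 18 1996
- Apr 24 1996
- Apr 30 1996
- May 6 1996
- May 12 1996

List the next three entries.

Gaps between consecutive events: 6, 6, 6, 6, 6, 6 days — a constant 6-day interval.
May 12 1996 + 6 days = May 18 1996.
May 18 1996 + 6 days = May 24 1996.
May 24 1996 + 6 days = May 30 1996.

May 18 1996, May 24 1996, May 30 1996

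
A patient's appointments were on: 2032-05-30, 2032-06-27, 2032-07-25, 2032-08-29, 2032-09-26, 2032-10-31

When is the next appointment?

2032-11-28

These are Sundays with 28, 28, 35, 28, 35-day gaps.
Each is the final Sunday of its month — 2032-05-30 is past the 28th, so '4th Sunday' doesn't fit.
November 2032 ends with Sunday 2032-11-28.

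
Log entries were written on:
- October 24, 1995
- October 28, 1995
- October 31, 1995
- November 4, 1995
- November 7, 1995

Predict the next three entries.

Gaps: 4, 3, 4, 3 days — not constant, but cyclic with period 2.
The events fall on every Tuesday and Saturday.
The following Saturday is November 11, 1995.
Next Tuesday: November 14, 1995.
The following Saturday is November 18, 1995.

November 11, 1995; November 14, 1995; November 18, 1995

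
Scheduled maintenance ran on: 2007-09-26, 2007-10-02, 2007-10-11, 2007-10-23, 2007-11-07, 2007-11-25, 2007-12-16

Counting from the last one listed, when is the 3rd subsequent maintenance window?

Gaps: 6, 9, 12, 15, 18, 21 days — each gap is 3 larger than the previous one.
Next gap: 24 days. 2007-12-16 + 24 days = 2008-01-09.
Next gap: 27 days. 2008-01-09 + 27 days = 2008-02-05.
Next gap: 30 days. 2008-02-05 + 30 days = 2008-03-06.

2008-03-06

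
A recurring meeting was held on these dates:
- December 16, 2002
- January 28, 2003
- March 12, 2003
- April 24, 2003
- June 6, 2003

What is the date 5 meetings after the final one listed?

January 7, 2004

The spacing is 43, 43, 43, 43 days — always 43 days.
June 6, 2003 + 43 days = July 19, 2003.
July 19, 2003 + 43 days = August 31, 2003.
August 31, 2003 + 43 days = October 13, 2003.
October 13, 2003 + 43 days = November 25, 2003.
November 25, 2003 + 43 days = January 7, 2004.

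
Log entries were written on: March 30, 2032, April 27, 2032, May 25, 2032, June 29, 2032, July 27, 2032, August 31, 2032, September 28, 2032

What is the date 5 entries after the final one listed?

Every date is a Tuesday; gaps 28, 28, 35, 28, 35, 28 days.
Each is the last Tuesday of its month (at least one falls on the 29th or later, ruling out '4th Tuesday').
October 2032 ends with Tuesday October 26, 2032.
November 2032 ends with Tuesday November 30, 2032.
Last Tuesday of December 2032: December 28, 2032.
January 2033 ends with Tuesday January 25, 2033.
February 2033 ends with Tuesday February 22, 2033.

February 22, 2033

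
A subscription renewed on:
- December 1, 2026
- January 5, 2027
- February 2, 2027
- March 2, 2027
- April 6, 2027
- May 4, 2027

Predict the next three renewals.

All dates are Tuesdays, 35, 28, 28, 35, 28 days apart.
Specifically, the 1st Tuesday of each month.
1st Tuesday of June 2027: June 1, 2027.
July 2027 — 1st Tuesday is July 6, 2027.
1st Tuesday of August 2027: August 3, 2027.

June 1, 2027; July 6, 2027; August 3, 2027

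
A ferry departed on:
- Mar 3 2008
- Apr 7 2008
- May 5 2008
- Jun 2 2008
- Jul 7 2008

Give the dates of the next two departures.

All dates are Mondays, 35, 28, 28, 35 days apart.
Specifically, the 1st Monday of each month.
August 2008 — 1st Monday is Aug 4 2008.
1st Monday of September 2008: Sep 1 2008.

Aug 4 2008, Sep 1 2008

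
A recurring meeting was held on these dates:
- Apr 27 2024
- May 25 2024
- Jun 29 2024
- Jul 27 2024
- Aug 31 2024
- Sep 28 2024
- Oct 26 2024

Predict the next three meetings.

Every date is a Saturday; gaps 28, 35, 28, 35, 28, 28 days.
Each is the last Saturday of its month (at least one falls on the 29th or later, ruling out '4th Saturday').
Last Saturday of November 2024: Nov 30 2024.
December 2024 ends with Saturday Dec 28 2024.
January 2025 ends with Saturday Jan 25 2025.

Nov 30 2024, Dec 28 2024, Jan 25 2025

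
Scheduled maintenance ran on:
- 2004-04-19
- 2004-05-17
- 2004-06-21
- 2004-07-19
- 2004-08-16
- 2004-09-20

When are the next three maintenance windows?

2004-10-18, 2004-11-15, 2004-12-20

These are Mondays at 28- or 35-day spacing (28, 35, 28, 28, 35).
The pattern: 3rd Monday of the month.
3rd Monday of October 2004: 2004-10-18.
November 2004 — 3rd Monday is 2004-11-15.
December 2004 — 3rd Monday is 2004-12-20.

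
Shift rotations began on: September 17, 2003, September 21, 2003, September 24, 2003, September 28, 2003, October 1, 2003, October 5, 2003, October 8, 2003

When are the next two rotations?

Every event lands on a Wednesday or Sunday (gaps cycle 4, 3, 4, 3, 4, 3).
So the schedule is: every Wednesday and Sunday.
The following Sunday is October 12, 2003.
Next Wednesday: October 15, 2003.

October 12, 2003; October 15, 2003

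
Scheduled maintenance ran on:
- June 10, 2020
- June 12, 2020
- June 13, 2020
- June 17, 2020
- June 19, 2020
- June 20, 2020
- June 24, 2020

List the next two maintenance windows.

Every event lands on a Wednesday or Friday or Saturday (gaps cycle 2, 1, 4, 2, 1, 4).
So the schedule is: every Wednesday, Friday and Saturday.
Next Friday: June 26, 2020.
The following Saturday is June 27, 2020.

June 26, 2020; June 27, 2020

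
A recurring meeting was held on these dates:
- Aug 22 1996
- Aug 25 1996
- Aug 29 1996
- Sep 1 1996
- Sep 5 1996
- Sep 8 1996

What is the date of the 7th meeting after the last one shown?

Oct 3 1996

Gaps: 3, 4, 3, 4, 3 days — not constant, but cyclic with period 2.
The events fall on every Thursday and Sunday.
Next Thursday: Sep 12 1996.
Next Sunday: Sep 15 1996.
The following Thursday is Sep 19 1996.
The following Sunday is Sep 22 1996.
Next Thursday: Sep 26 1996.
The following Sunday is Sep 29 1996.
Next Thursday: Oct 3 1996.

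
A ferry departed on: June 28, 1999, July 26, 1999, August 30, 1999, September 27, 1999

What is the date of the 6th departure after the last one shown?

March 27, 2000

These are Mondays with 28, 35, 28-day gaps.
Each is the final Monday of its month — August 30, 1999 is past the 28th, so '4th Monday' doesn't fit.
Last Monday of October 1999: October 25, 1999.
Last Monday of November 1999: November 29, 1999.
December 1999 ends with Monday December 27, 1999.
January 2000 ends with Monday January 31, 2000.
February 2000 ends with Monday February 28, 2000.
Last Monday of March 2000: March 27, 2000.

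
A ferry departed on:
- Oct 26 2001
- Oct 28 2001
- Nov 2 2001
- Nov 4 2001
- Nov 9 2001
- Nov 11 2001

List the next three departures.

Every event lands on a Friday or Sunday (gaps cycle 2, 5, 2, 5, 2).
So the schedule is: every Friday and Sunday.
Next Friday: Nov 16 2001.
The following Sunday is Nov 18 2001.
Next Friday: Nov 23 2001.

Nov 16 2001, Nov 18 2001, Nov 23 2001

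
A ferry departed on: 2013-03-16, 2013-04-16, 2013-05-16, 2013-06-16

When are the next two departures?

2013-07-16, 2013-08-16

The day-of-month is always 16 (31, 30, 31 days between events).
So this recurs on the 16th of each month.
July 2013: 2013-07-16.
August 2013: 2013-08-16.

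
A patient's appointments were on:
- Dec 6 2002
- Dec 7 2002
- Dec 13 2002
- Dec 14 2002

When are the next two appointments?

The gap pattern 1, 6, 1 repeats every 2 events.
These are the Fridays and Saturdays of each week.
Next Friday: Dec 20 2002.
The following Saturday is Dec 21 2002.

Dec 20 2002, Dec 21 2002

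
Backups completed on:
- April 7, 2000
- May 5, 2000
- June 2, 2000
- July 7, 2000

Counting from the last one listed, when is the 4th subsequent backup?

All dates are Fridays, 28, 28, 35 days apart.
Specifically, the 1st Friday of each month.
August 2000 — 1st Friday is August 4, 2000.
1st Friday of September 2000: September 1, 2000.
1st Friday of October 2000: October 6, 2000.
November 2000 — 1st Friday is November 3, 2000.

November 3, 2000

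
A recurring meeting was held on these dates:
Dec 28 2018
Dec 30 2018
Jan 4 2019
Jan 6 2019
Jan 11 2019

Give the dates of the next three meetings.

Gaps: 2, 5, 2, 5 days — not constant, but cyclic with period 2.
The events fall on every Friday and Sunday.
Next Sunday: Jan 13 2019.
Next Friday: Jan 18 2019.
Next Sunday: Jan 20 2019.

Jan 13 2019, Jan 18 2019, Jan 20 2019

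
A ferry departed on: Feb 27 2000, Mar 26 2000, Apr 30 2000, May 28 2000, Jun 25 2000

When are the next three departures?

Jul 30 2000, Aug 27 2000, Sep 24 2000

These are Sundays with 28, 35, 28, 28-day gaps.
Each is the final Sunday of its month — Apr 30 2000 is past the 28th, so '4th Sunday' doesn't fit.
Last Sunday of July 2000: Jul 30 2000.
August 2000 ends with Sunday Aug 27 2000.
September 2000 ends with Sunday Sep 24 2000.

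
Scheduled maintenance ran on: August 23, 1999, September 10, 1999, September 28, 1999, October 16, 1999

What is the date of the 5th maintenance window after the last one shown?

January 14, 2000

Gaps between consecutive events: 18, 18, 18 days — a constant 18-day interval.
October 16, 1999 + 18 days = November 3, 1999.
November 3, 1999 + 18 days = November 21, 1999.
November 21, 1999 + 18 days = December 9, 1999.
December 9, 1999 + 18 days = December 27, 1999.
December 27, 1999 + 18 days = January 14, 2000.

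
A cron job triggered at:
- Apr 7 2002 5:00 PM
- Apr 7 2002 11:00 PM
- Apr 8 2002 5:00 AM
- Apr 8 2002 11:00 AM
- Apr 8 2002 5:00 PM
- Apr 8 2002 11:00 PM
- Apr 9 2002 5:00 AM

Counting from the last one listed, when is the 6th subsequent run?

Gaps: 6, 6, 6, 6, 6, 6 hours — each event is 6 hours after the previous one.
Apr 9 2002 5:00 AM + 6 h = Apr 9 2002 11:00 AM.
Apr 9 2002 11:00 AM + 6 h = Apr 9 2002 5:00 PM.
Apr 9 2002 5:00 PM + 6 h = Apr 9 2002 11:00 PM.
Apr 9 2002 11:00 PM + 6 h = Apr 10 2002 5:00 AM.
Apr 10 2002 5:00 AM + 6 h = Apr 10 2002 11:00 AM.
Apr 10 2002 11:00 AM + 6 h = Apr 10 2002 5:00 PM.

Apr 10 2002 5:00 PM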